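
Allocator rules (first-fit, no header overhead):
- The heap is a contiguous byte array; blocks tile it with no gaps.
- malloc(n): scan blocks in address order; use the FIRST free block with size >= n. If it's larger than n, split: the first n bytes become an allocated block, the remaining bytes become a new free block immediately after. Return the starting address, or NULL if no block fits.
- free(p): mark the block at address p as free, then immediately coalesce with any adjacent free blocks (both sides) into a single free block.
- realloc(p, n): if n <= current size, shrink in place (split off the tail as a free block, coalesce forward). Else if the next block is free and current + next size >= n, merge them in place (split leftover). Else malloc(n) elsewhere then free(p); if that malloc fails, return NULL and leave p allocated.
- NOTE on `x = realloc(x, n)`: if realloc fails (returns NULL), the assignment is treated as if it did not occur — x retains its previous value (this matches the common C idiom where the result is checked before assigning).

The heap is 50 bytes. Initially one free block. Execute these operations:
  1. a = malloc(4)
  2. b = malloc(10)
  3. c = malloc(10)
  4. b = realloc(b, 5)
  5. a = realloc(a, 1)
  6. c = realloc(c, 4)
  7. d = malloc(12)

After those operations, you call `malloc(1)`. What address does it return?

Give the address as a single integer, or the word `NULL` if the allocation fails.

Answer: 1

Derivation:
Op 1: a = malloc(4) -> a = 0; heap: [0-3 ALLOC][4-49 FREE]
Op 2: b = malloc(10) -> b = 4; heap: [0-3 ALLOC][4-13 ALLOC][14-49 FREE]
Op 3: c = malloc(10) -> c = 14; heap: [0-3 ALLOC][4-13 ALLOC][14-23 ALLOC][24-49 FREE]
Op 4: b = realloc(b, 5) -> b = 4; heap: [0-3 ALLOC][4-8 ALLOC][9-13 FREE][14-23 ALLOC][24-49 FREE]
Op 5: a = realloc(a, 1) -> a = 0; heap: [0-0 ALLOC][1-3 FREE][4-8 ALLOC][9-13 FREE][14-23 ALLOC][24-49 FREE]
Op 6: c = realloc(c, 4) -> c = 14; heap: [0-0 ALLOC][1-3 FREE][4-8 ALLOC][9-13 FREE][14-17 ALLOC][18-49 FREE]
Op 7: d = malloc(12) -> d = 18; heap: [0-0 ALLOC][1-3 FREE][4-8 ALLOC][9-13 FREE][14-17 ALLOC][18-29 ALLOC][30-49 FREE]
malloc(1): first-fit scan over [0-0 ALLOC][1-3 FREE][4-8 ALLOC][9-13 FREE][14-17 ALLOC][18-29 ALLOC][30-49 FREE] -> 1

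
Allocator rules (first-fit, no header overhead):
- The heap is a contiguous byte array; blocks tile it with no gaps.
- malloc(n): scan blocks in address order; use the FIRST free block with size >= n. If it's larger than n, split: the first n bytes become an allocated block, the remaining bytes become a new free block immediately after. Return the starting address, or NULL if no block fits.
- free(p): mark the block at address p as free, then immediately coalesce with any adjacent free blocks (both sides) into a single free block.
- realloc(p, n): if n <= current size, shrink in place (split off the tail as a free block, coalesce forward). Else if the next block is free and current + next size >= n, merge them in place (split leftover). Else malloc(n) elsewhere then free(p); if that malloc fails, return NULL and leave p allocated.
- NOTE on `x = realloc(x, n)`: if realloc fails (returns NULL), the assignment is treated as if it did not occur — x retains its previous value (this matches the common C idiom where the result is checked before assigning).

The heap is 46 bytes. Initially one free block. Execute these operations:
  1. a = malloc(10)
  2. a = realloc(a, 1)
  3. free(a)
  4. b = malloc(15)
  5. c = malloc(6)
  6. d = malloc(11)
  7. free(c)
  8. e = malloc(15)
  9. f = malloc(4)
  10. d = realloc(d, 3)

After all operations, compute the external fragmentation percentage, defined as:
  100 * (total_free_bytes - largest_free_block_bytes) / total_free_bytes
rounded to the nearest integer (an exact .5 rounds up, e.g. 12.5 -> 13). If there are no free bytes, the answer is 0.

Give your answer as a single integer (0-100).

Op 1: a = malloc(10) -> a = 0; heap: [0-9 ALLOC][10-45 FREE]
Op 2: a = realloc(a, 1) -> a = 0; heap: [0-0 ALLOC][1-45 FREE]
Op 3: free(a) -> (freed a); heap: [0-45 FREE]
Op 4: b = malloc(15) -> b = 0; heap: [0-14 ALLOC][15-45 FREE]
Op 5: c = malloc(6) -> c = 15; heap: [0-14 ALLOC][15-20 ALLOC][21-45 FREE]
Op 6: d = malloc(11) -> d = 21; heap: [0-14 ALLOC][15-20 ALLOC][21-31 ALLOC][32-45 FREE]
Op 7: free(c) -> (freed c); heap: [0-14 ALLOC][15-20 FREE][21-31 ALLOC][32-45 FREE]
Op 8: e = malloc(15) -> e = NULL; heap: [0-14 ALLOC][15-20 FREE][21-31 ALLOC][32-45 FREE]
Op 9: f = malloc(4) -> f = 15; heap: [0-14 ALLOC][15-18 ALLOC][19-20 FREE][21-31 ALLOC][32-45 FREE]
Op 10: d = realloc(d, 3) -> d = 21; heap: [0-14 ALLOC][15-18 ALLOC][19-20 FREE][21-23 ALLOC][24-45 FREE]
Free blocks: [2 22] total_free=24 largest=22 -> 100*(24-22)/24 = 200/24 ≈ 8.333 -> rounds to 8

Answer: 8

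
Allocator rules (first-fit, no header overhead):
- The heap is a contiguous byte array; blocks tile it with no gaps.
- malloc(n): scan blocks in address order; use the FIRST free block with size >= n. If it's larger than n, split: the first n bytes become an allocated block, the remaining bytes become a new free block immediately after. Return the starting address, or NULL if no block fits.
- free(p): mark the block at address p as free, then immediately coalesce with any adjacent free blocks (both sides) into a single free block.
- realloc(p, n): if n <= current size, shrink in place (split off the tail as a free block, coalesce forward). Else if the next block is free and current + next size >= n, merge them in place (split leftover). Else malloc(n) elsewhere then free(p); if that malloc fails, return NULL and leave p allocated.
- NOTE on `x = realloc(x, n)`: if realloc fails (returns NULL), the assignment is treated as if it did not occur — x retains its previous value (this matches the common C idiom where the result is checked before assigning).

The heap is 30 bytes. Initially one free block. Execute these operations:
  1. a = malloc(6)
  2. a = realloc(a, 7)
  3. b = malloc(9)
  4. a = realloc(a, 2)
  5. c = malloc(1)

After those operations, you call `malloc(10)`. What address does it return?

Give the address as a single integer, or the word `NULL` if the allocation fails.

Op 1: a = malloc(6) -> a = 0; heap: [0-5 ALLOC][6-29 FREE]
Op 2: a = realloc(a, 7) -> a = 0; heap: [0-6 ALLOC][7-29 FREE]
Op 3: b = malloc(9) -> b = 7; heap: [0-6 ALLOC][7-15 ALLOC][16-29 FREE]
Op 4: a = realloc(a, 2) -> a = 0; heap: [0-1 ALLOC][2-6 FREE][7-15 ALLOC][16-29 FREE]
Op 5: c = malloc(1) -> c = 2; heap: [0-1 ALLOC][2-2 ALLOC][3-6 FREE][7-15 ALLOC][16-29 FREE]
malloc(10): first-fit scan over [0-1 ALLOC][2-2 ALLOC][3-6 FREE][7-15 ALLOC][16-29 FREE] -> 16

Answer: 16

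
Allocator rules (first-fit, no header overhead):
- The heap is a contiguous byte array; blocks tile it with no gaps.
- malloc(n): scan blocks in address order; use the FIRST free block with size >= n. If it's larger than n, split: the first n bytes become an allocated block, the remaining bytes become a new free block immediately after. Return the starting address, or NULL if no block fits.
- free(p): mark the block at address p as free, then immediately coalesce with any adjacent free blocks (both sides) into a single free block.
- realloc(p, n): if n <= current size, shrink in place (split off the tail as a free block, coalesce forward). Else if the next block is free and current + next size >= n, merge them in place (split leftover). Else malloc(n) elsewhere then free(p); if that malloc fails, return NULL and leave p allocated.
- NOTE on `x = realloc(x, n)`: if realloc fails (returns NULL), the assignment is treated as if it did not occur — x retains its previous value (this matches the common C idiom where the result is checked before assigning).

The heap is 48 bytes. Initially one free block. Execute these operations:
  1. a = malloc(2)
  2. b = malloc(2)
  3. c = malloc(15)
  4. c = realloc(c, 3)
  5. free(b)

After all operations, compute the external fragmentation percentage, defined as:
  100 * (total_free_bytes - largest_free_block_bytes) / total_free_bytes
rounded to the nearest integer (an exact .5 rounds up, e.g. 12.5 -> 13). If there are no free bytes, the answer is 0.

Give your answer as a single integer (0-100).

Op 1: a = malloc(2) -> a = 0; heap: [0-1 ALLOC][2-47 FREE]
Op 2: b = malloc(2) -> b = 2; heap: [0-1 ALLOC][2-3 ALLOC][4-47 FREE]
Op 3: c = malloc(15) -> c = 4; heap: [0-1 ALLOC][2-3 ALLOC][4-18 ALLOC][19-47 FREE]
Op 4: c = realloc(c, 3) -> c = 4; heap: [0-1 ALLOC][2-3 ALLOC][4-6 ALLOC][7-47 FREE]
Op 5: free(b) -> (freed b); heap: [0-1 ALLOC][2-3 FREE][4-6 ALLOC][7-47 FREE]
Free blocks: [2 41] total_free=43 largest=41 -> 100*(43-41)/43 = 200/43 ≈ 4.651 -> rounds to 5

Answer: 5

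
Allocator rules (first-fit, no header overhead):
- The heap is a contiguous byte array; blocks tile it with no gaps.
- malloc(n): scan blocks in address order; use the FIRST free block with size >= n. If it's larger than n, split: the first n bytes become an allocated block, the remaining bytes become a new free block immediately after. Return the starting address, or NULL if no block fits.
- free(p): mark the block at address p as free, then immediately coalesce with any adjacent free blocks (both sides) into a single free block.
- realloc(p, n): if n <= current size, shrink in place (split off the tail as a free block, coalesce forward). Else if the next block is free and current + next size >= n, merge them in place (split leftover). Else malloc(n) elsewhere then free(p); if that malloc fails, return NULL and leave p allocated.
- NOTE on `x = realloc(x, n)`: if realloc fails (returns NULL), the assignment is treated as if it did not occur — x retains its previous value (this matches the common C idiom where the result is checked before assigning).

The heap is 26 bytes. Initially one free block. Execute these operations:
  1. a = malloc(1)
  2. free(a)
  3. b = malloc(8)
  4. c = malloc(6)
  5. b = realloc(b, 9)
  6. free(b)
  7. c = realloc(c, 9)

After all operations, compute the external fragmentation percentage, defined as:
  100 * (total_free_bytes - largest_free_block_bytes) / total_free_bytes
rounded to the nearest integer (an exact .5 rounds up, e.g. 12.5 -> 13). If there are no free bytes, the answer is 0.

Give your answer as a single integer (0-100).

Op 1: a = malloc(1) -> a = 0; heap: [0-0 ALLOC][1-25 FREE]
Op 2: free(a) -> (freed a); heap: [0-25 FREE]
Op 3: b = malloc(8) -> b = 0; heap: [0-7 ALLOC][8-25 FREE]
Op 4: c = malloc(6) -> c = 8; heap: [0-7 ALLOC][8-13 ALLOC][14-25 FREE]
Op 5: b = realloc(b, 9) -> b = 14; heap: [0-7 FREE][8-13 ALLOC][14-22 ALLOC][23-25 FREE]
Op 6: free(b) -> (freed b); heap: [0-7 FREE][8-13 ALLOC][14-25 FREE]
Op 7: c = realloc(c, 9) -> c = 8; heap: [0-7 FREE][8-16 ALLOC][17-25 FREE]
Free blocks: [8 9] total_free=17 largest=9 -> 100*(17-9)/17 = 800/17 ≈ 47.059 -> rounds to 47

Answer: 47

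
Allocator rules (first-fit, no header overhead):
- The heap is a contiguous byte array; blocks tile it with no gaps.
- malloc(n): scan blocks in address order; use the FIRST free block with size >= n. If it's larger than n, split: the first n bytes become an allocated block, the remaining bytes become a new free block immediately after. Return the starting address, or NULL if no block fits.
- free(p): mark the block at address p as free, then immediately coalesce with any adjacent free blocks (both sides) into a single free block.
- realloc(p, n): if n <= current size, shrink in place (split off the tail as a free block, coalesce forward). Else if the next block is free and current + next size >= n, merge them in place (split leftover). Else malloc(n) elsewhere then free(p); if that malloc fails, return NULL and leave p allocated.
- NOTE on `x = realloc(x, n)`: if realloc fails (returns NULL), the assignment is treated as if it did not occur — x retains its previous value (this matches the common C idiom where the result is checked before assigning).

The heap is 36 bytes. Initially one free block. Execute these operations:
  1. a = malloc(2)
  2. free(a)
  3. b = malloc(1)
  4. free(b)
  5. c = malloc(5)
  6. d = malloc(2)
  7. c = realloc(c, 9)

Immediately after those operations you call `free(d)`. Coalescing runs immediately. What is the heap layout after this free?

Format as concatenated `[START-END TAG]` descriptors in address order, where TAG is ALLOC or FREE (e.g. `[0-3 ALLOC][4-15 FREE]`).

Op 1: a = malloc(2) -> a = 0; heap: [0-1 ALLOC][2-35 FREE]
Op 2: free(a) -> (freed a); heap: [0-35 FREE]
Op 3: b = malloc(1) -> b = 0; heap: [0-0 ALLOC][1-35 FREE]
Op 4: free(b) -> (freed b); heap: [0-35 FREE]
Op 5: c = malloc(5) -> c = 0; heap: [0-4 ALLOC][5-35 FREE]
Op 6: d = malloc(2) -> d = 5; heap: [0-4 ALLOC][5-6 ALLOC][7-35 FREE]
Op 7: c = realloc(c, 9) -> c = 7; heap: [0-4 FREE][5-6 ALLOC][7-15 ALLOC][16-35 FREE]
free(d): d = 5 -> block [5-6 ALLOC]; mark free, coalesce with adjacent free neighbors -> [0-6 FREE][7-15 ALLOC][16-35 FREE]

Answer: [0-6 FREE][7-15 ALLOC][16-35 FREE]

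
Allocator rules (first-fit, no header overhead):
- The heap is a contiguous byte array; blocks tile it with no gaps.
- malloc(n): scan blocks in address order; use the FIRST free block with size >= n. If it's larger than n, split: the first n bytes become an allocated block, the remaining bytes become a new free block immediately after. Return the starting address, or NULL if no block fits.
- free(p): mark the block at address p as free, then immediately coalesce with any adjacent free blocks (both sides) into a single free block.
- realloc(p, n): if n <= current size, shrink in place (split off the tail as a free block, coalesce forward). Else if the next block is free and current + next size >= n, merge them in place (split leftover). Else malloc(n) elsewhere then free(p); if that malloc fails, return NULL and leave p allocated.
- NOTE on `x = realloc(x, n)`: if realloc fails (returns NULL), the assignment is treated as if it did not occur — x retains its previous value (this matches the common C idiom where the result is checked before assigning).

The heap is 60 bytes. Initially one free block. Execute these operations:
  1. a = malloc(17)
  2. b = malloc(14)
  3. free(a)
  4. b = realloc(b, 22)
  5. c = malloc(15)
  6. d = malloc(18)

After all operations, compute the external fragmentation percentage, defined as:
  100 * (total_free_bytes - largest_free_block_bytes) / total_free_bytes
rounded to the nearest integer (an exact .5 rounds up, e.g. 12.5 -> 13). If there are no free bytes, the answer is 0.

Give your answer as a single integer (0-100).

Answer: 40

Derivation:
Op 1: a = malloc(17) -> a = 0; heap: [0-16 ALLOC][17-59 FREE]
Op 2: b = malloc(14) -> b = 17; heap: [0-16 ALLOC][17-30 ALLOC][31-59 FREE]
Op 3: free(a) -> (freed a); heap: [0-16 FREE][17-30 ALLOC][31-59 FREE]
Op 4: b = realloc(b, 22) -> b = 17; heap: [0-16 FREE][17-38 ALLOC][39-59 FREE]
Op 5: c = malloc(15) -> c = 0; heap: [0-14 ALLOC][15-16 FREE][17-38 ALLOC][39-59 FREE]
Op 6: d = malloc(18) -> d = 39; heap: [0-14 ALLOC][15-16 FREE][17-38 ALLOC][39-56 ALLOC][57-59 FREE]
Free blocks: [2 3] total_free=5 largest=3 -> 100*(5-3)/5 = 200/5 = 40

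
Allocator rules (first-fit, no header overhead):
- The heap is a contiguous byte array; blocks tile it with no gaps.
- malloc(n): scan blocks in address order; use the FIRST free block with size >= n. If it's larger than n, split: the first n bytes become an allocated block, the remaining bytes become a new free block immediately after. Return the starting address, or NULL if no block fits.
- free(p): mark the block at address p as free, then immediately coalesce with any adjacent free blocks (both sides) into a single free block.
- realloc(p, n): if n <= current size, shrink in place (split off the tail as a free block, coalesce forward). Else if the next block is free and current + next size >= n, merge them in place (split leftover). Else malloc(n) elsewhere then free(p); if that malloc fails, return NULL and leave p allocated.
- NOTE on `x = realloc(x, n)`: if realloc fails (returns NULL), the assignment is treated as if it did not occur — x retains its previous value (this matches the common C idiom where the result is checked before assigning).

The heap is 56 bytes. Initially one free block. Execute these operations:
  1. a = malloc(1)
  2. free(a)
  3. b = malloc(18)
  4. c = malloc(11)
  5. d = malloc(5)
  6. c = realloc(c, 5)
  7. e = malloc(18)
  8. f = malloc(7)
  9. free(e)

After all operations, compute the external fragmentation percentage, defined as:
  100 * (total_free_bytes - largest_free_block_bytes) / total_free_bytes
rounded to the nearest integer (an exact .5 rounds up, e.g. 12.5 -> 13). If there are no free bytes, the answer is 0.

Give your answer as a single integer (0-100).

Answer: 21

Derivation:
Op 1: a = malloc(1) -> a = 0; heap: [0-0 ALLOC][1-55 FREE]
Op 2: free(a) -> (freed a); heap: [0-55 FREE]
Op 3: b = malloc(18) -> b = 0; heap: [0-17 ALLOC][18-55 FREE]
Op 4: c = malloc(11) -> c = 18; heap: [0-17 ALLOC][18-28 ALLOC][29-55 FREE]
Op 5: d = malloc(5) -> d = 29; heap: [0-17 ALLOC][18-28 ALLOC][29-33 ALLOC][34-55 FREE]
Op 6: c = realloc(c, 5) -> c = 18; heap: [0-17 ALLOC][18-22 ALLOC][23-28 FREE][29-33 ALLOC][34-55 FREE]
Op 7: e = malloc(18) -> e = 34; heap: [0-17 ALLOC][18-22 ALLOC][23-28 FREE][29-33 ALLOC][34-51 ALLOC][52-55 FREE]
Op 8: f = malloc(7) -> f = NULL; heap: [0-17 ALLOC][18-22 ALLOC][23-28 FREE][29-33 ALLOC][34-51 ALLOC][52-55 FREE]
Op 9: free(e) -> (freed e); heap: [0-17 ALLOC][18-22 ALLOC][23-28 FREE][29-33 ALLOC][34-55 FREE]
Free blocks: [6 22] total_free=28 largest=22 -> 100*(28-22)/28 = 600/28 ≈ 21.429 -> rounds to 21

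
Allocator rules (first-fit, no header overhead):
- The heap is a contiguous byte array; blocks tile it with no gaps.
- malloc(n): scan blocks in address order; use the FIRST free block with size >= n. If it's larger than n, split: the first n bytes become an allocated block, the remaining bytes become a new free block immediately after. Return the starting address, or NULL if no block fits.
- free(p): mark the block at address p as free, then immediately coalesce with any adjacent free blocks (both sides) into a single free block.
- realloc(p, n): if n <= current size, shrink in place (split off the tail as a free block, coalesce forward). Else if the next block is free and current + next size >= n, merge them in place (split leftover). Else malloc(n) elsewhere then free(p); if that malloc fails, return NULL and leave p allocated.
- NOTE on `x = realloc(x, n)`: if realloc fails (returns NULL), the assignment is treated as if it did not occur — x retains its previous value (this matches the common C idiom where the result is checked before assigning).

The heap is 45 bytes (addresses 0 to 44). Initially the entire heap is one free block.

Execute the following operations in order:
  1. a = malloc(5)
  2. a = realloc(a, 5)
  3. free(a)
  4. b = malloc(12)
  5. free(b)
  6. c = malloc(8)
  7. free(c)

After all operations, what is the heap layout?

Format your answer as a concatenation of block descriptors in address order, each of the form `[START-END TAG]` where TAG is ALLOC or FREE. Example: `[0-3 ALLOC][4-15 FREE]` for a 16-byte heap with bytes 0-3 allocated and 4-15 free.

Answer: [0-44 FREE]

Derivation:
Op 1: a = malloc(5) -> a = 0; heap: [0-4 ALLOC][5-44 FREE]
Op 2: a = realloc(a, 5) -> a = 0; heap: [0-4 ALLOC][5-44 FREE]
Op 3: free(a) -> (freed a); heap: [0-44 FREE]
Op 4: b = malloc(12) -> b = 0; heap: [0-11 ALLOC][12-44 FREE]
Op 5: free(b) -> (freed b); heap: [0-44 FREE]
Op 6: c = malloc(8) -> c = 0; heap: [0-7 ALLOC][8-44 FREE]
Op 7: free(c) -> (freed c); heap: [0-44 FREE]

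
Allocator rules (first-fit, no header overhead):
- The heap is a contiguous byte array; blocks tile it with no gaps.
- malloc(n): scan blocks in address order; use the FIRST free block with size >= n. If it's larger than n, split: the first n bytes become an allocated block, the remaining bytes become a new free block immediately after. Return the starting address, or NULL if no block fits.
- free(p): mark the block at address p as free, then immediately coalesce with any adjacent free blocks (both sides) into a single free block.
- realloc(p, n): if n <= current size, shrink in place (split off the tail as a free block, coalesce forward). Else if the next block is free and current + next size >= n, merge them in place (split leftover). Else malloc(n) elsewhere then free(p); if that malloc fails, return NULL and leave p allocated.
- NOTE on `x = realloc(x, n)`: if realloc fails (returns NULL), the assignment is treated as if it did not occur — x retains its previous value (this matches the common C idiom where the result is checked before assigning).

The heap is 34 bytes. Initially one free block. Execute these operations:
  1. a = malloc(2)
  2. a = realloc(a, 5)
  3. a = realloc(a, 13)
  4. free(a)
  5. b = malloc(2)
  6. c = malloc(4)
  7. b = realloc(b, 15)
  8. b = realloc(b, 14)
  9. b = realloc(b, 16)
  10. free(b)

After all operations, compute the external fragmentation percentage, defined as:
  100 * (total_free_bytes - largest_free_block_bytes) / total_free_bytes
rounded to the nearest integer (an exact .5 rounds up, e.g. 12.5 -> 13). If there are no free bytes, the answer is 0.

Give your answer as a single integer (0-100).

Op 1: a = malloc(2) -> a = 0; heap: [0-1 ALLOC][2-33 FREE]
Op 2: a = realloc(a, 5) -> a = 0; heap: [0-4 ALLOC][5-33 FREE]
Op 3: a = realloc(a, 13) -> a = 0; heap: [0-12 ALLOC][13-33 FREE]
Op 4: free(a) -> (freed a); heap: [0-33 FREE]
Op 5: b = malloc(2) -> b = 0; heap: [0-1 ALLOC][2-33 FREE]
Op 6: c = malloc(4) -> c = 2; heap: [0-1 ALLOC][2-5 ALLOC][6-33 FREE]
Op 7: b = realloc(b, 15) -> b = 6; heap: [0-1 FREE][2-5 ALLOC][6-20 ALLOC][21-33 FREE]
Op 8: b = realloc(b, 14) -> b = 6; heap: [0-1 FREE][2-5 ALLOC][6-19 ALLOC][20-33 FREE]
Op 9: b = realloc(b, 16) -> b = 6; heap: [0-1 FREE][2-5 ALLOC][6-21 ALLOC][22-33 FREE]
Op 10: free(b) -> (freed b); heap: [0-1 FREE][2-5 ALLOC][6-33 FREE]
Free blocks: [2 28] total_free=30 largest=28 -> 100*(30-28)/30 = 200/30 ≈ 6.667 -> rounds to 7

Answer: 7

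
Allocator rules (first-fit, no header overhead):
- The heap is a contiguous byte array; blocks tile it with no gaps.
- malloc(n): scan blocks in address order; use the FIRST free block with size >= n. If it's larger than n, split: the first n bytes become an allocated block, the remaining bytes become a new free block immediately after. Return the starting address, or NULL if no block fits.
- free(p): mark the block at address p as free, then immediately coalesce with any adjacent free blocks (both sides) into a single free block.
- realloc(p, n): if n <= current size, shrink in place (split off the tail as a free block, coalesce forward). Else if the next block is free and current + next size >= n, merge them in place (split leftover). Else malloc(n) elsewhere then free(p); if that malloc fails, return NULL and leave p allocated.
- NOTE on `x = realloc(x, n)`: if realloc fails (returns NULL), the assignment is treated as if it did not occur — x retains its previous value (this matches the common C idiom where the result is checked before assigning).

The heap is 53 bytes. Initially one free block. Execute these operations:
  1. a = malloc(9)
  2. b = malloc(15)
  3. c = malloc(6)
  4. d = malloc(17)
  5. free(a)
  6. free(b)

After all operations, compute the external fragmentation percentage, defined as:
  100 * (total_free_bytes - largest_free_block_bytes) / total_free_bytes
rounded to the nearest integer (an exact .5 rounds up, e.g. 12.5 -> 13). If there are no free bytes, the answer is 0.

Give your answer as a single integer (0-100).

Answer: 20

Derivation:
Op 1: a = malloc(9) -> a = 0; heap: [0-8 ALLOC][9-52 FREE]
Op 2: b = malloc(15) -> b = 9; heap: [0-8 ALLOC][9-23 ALLOC][24-52 FREE]
Op 3: c = malloc(6) -> c = 24; heap: [0-8 ALLOC][9-23 ALLOC][24-29 ALLOC][30-52 FREE]
Op 4: d = malloc(17) -> d = 30; heap: [0-8 ALLOC][9-23 ALLOC][24-29 ALLOC][30-46 ALLOC][47-52 FREE]
Op 5: free(a) -> (freed a); heap: [0-8 FREE][9-23 ALLOC][24-29 ALLOC][30-46 ALLOC][47-52 FREE]
Op 6: free(b) -> (freed b); heap: [0-23 FREE][24-29 ALLOC][30-46 ALLOC][47-52 FREE]
Free blocks: [24 6] total_free=30 largest=24 -> 100*(30-24)/30 = 600/30 = 20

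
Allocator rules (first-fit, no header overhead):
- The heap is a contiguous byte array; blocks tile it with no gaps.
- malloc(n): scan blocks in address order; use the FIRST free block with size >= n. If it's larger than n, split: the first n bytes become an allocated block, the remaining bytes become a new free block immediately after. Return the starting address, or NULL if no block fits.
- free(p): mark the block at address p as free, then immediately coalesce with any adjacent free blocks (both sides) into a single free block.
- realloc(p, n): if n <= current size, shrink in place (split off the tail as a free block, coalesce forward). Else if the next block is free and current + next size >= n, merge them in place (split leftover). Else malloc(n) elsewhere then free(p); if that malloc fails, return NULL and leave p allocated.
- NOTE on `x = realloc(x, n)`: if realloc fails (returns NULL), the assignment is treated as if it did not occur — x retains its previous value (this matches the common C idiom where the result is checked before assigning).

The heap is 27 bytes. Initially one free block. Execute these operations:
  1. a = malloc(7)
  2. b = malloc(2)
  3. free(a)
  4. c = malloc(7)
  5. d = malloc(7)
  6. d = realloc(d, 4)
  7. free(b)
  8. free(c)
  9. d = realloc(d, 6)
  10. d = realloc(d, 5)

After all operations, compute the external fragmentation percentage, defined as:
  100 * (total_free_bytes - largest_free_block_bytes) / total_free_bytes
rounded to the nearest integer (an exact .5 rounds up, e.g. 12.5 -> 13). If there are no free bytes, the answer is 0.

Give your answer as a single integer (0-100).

Answer: 41

Derivation:
Op 1: a = malloc(7) -> a = 0; heap: [0-6 ALLOC][7-26 FREE]
Op 2: b = malloc(2) -> b = 7; heap: [0-6 ALLOC][7-8 ALLOC][9-26 FREE]
Op 3: free(a) -> (freed a); heap: [0-6 FREE][7-8 ALLOC][9-26 FREE]
Op 4: c = malloc(7) -> c = 0; heap: [0-6 ALLOC][7-8 ALLOC][9-26 FREE]
Op 5: d = malloc(7) -> d = 9; heap: [0-6 ALLOC][7-8 ALLOC][9-15 ALLOC][16-26 FREE]
Op 6: d = realloc(d, 4) -> d = 9; heap: [0-6 ALLOC][7-8 ALLOC][9-12 ALLOC][13-26 FREE]
Op 7: free(b) -> (freed b); heap: [0-6 ALLOC][7-8 FREE][9-12 ALLOC][13-26 FREE]
Op 8: free(c) -> (freed c); heap: [0-8 FREE][9-12 ALLOC][13-26 FREE]
Op 9: d = realloc(d, 6) -> d = 9; heap: [0-8 FREE][9-14 ALLOC][15-26 FREE]
Op 10: d = realloc(d, 5) -> d = 9; heap: [0-8 FREE][9-13 ALLOC][14-26 FREE]
Free blocks: [9 13] total_free=22 largest=13 -> 100*(22-13)/22 = 900/22 ≈ 40.909 -> rounds to 41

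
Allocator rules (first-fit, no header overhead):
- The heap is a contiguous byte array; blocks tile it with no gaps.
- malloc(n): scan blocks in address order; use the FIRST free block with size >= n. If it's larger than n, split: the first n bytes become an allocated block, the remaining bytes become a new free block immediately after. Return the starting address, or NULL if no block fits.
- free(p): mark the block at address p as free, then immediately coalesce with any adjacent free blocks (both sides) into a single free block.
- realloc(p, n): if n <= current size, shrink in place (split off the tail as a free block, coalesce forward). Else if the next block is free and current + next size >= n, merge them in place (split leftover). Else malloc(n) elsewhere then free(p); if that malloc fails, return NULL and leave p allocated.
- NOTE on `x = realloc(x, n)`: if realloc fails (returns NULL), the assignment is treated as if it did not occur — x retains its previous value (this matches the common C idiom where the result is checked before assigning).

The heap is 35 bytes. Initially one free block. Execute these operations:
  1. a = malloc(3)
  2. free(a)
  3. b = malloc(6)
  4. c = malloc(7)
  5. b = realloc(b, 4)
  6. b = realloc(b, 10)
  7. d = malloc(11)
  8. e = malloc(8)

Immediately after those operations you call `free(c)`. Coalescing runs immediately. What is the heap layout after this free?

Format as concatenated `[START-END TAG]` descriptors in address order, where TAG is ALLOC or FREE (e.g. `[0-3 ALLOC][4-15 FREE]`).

Answer: [0-12 FREE][13-22 ALLOC][23-33 ALLOC][34-34 FREE]

Derivation:
Op 1: a = malloc(3) -> a = 0; heap: [0-2 ALLOC][3-34 FREE]
Op 2: free(a) -> (freed a); heap: [0-34 FREE]
Op 3: b = malloc(6) -> b = 0; heap: [0-5 ALLOC][6-34 FREE]
Op 4: c = malloc(7) -> c = 6; heap: [0-5 ALLOC][6-12 ALLOC][13-34 FREE]
Op 5: b = realloc(b, 4) -> b = 0; heap: [0-3 ALLOC][4-5 FREE][6-12 ALLOC][13-34 FREE]
Op 6: b = realloc(b, 10) -> b = 13; heap: [0-5 FREE][6-12 ALLOC][13-22 ALLOC][23-34 FREE]
Op 7: d = malloc(11) -> d = 23; heap: [0-5 FREE][6-12 ALLOC][13-22 ALLOC][23-33 ALLOC][34-34 FREE]
Op 8: e = malloc(8) -> e = NULL; heap: [0-5 FREE][6-12 ALLOC][13-22 ALLOC][23-33 ALLOC][34-34 FREE]
free(c): c = 6 -> block [6-12 ALLOC]; mark free, coalesce with adjacent free neighbors -> [0-12 FREE][13-22 ALLOC][23-33 ALLOC][34-34 FREE]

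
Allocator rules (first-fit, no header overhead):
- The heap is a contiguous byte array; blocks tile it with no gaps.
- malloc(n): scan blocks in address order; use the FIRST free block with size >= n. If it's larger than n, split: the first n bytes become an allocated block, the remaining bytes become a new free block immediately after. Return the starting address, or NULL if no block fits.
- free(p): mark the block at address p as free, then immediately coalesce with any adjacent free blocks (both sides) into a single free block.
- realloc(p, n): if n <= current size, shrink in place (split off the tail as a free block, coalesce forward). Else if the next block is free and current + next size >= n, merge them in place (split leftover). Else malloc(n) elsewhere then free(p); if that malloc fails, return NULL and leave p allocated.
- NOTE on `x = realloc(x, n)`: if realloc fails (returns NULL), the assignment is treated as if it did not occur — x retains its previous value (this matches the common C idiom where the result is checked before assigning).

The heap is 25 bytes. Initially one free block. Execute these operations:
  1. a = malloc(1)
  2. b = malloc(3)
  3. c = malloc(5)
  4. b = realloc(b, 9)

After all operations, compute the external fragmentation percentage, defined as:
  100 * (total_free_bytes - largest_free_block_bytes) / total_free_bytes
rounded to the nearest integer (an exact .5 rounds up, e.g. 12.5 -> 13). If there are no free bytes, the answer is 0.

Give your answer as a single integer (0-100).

Op 1: a = malloc(1) -> a = 0; heap: [0-0 ALLOC][1-24 FREE]
Op 2: b = malloc(3) -> b = 1; heap: [0-0 ALLOC][1-3 ALLOC][4-24 FREE]
Op 3: c = malloc(5) -> c = 4; heap: [0-0 ALLOC][1-3 ALLOC][4-8 ALLOC][9-24 FREE]
Op 4: b = realloc(b, 9) -> b = 9; heap: [0-0 ALLOC][1-3 FREE][4-8 ALLOC][9-17 ALLOC][18-24 FREE]
Free blocks: [3 7] total_free=10 largest=7 -> 100*(10-7)/10 = 300/10 = 30

Answer: 30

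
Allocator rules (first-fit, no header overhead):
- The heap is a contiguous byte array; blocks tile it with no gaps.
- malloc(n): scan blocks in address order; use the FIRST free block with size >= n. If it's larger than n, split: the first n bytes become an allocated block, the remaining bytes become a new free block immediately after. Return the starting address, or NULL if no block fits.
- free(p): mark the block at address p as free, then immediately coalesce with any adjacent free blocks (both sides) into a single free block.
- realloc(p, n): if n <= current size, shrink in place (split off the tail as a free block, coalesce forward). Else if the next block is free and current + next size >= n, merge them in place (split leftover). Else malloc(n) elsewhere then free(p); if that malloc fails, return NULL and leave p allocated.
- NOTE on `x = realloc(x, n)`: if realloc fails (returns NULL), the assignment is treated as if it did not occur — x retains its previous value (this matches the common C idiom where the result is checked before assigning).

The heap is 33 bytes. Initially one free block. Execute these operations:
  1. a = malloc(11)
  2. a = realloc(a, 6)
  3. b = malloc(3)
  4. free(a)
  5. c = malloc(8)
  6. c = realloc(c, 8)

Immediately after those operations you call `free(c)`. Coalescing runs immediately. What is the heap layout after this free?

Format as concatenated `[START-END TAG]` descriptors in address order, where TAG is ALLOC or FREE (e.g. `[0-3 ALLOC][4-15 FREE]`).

Op 1: a = malloc(11) -> a = 0; heap: [0-10 ALLOC][11-32 FREE]
Op 2: a = realloc(a, 6) -> a = 0; heap: [0-5 ALLOC][6-32 FREE]
Op 3: b = malloc(3) -> b = 6; heap: [0-5 ALLOC][6-8 ALLOC][9-32 FREE]
Op 4: free(a) -> (freed a); heap: [0-5 FREE][6-8 ALLOC][9-32 FREE]
Op 5: c = malloc(8) -> c = 9; heap: [0-5 FREE][6-8 ALLOC][9-16 ALLOC][17-32 FREE]
Op 6: c = realloc(c, 8) -> c = 9; heap: [0-5 FREE][6-8 ALLOC][9-16 ALLOC][17-32 FREE]
free(c): c = 9 -> block [9-16 ALLOC]; mark free, coalesce with adjacent free neighbors -> [0-5 FREE][6-8 ALLOC][9-32 FREE]

Answer: [0-5 FREE][6-8 ALLOC][9-32 FREE]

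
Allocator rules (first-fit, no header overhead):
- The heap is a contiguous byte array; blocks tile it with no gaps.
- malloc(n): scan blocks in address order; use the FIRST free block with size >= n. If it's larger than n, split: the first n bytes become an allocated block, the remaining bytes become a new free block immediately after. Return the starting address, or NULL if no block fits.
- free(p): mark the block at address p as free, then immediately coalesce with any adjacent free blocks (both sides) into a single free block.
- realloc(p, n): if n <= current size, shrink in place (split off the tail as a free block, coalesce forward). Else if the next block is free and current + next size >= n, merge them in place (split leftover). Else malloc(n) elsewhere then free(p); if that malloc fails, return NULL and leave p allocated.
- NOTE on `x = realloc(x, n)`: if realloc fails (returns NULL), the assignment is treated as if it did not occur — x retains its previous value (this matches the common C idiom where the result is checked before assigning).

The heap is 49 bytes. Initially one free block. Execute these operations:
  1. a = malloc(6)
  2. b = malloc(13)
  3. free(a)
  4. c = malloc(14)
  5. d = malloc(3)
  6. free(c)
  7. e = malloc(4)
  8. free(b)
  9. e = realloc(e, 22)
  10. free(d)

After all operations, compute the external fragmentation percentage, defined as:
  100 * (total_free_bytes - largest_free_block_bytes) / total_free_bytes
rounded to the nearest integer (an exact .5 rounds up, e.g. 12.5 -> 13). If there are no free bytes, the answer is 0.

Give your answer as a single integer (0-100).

Answer: 30

Derivation:
Op 1: a = malloc(6) -> a = 0; heap: [0-5 ALLOC][6-48 FREE]
Op 2: b = malloc(13) -> b = 6; heap: [0-5 ALLOC][6-18 ALLOC][19-48 FREE]
Op 3: free(a) -> (freed a); heap: [0-5 FREE][6-18 ALLOC][19-48 FREE]
Op 4: c = malloc(14) -> c = 19; heap: [0-5 FREE][6-18 ALLOC][19-32 ALLOC][33-48 FREE]
Op 5: d = malloc(3) -> d = 0; heap: [0-2 ALLOC][3-5 FREE][6-18 ALLOC][19-32 ALLOC][33-48 FREE]
Op 6: free(c) -> (freed c); heap: [0-2 ALLOC][3-5 FREE][6-18 ALLOC][19-48 FREE]
Op 7: e = malloc(4) -> e = 19; heap: [0-2 ALLOC][3-5 FREE][6-18 ALLOC][19-22 ALLOC][23-48 FREE]
Op 8: free(b) -> (freed b); heap: [0-2 ALLOC][3-18 FREE][19-22 ALLOC][23-48 FREE]
Op 9: e = realloc(e, 22) -> e = 19; heap: [0-2 ALLOC][3-18 FREE][19-40 ALLOC][41-48 FREE]
Op 10: free(d) -> (freed d); heap: [0-18 FREE][19-40 ALLOC][41-48 FREE]
Free blocks: [19 8] total_free=27 largest=19 -> 100*(27-19)/27 = 800/27 ≈ 29.630 -> rounds to 30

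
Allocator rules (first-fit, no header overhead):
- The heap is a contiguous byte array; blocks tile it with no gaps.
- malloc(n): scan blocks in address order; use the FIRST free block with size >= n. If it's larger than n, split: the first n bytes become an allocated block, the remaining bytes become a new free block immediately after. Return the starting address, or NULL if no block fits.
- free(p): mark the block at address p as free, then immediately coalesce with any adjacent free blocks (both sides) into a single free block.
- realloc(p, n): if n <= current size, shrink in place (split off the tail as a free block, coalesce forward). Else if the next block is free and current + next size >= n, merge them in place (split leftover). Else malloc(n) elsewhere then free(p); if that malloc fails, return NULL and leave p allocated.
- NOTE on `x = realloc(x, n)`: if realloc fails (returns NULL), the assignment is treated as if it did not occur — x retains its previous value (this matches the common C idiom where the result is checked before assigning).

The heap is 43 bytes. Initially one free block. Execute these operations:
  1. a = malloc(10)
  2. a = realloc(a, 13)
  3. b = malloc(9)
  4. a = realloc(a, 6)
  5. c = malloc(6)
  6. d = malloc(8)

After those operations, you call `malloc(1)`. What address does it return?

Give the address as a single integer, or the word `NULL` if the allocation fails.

Answer: 12

Derivation:
Op 1: a = malloc(10) -> a = 0; heap: [0-9 ALLOC][10-42 FREE]
Op 2: a = realloc(a, 13) -> a = 0; heap: [0-12 ALLOC][13-42 FREE]
Op 3: b = malloc(9) -> b = 13; heap: [0-12 ALLOC][13-21 ALLOC][22-42 FREE]
Op 4: a = realloc(a, 6) -> a = 0; heap: [0-5 ALLOC][6-12 FREE][13-21 ALLOC][22-42 FREE]
Op 5: c = malloc(6) -> c = 6; heap: [0-5 ALLOC][6-11 ALLOC][12-12 FREE][13-21 ALLOC][22-42 FREE]
Op 6: d = malloc(8) -> d = 22; heap: [0-5 ALLOC][6-11 ALLOC][12-12 FREE][13-21 ALLOC][22-29 ALLOC][30-42 FREE]
malloc(1): first-fit scan over [0-5 ALLOC][6-11 ALLOC][12-12 FREE][13-21 ALLOC][22-29 ALLOC][30-42 FREE] -> 12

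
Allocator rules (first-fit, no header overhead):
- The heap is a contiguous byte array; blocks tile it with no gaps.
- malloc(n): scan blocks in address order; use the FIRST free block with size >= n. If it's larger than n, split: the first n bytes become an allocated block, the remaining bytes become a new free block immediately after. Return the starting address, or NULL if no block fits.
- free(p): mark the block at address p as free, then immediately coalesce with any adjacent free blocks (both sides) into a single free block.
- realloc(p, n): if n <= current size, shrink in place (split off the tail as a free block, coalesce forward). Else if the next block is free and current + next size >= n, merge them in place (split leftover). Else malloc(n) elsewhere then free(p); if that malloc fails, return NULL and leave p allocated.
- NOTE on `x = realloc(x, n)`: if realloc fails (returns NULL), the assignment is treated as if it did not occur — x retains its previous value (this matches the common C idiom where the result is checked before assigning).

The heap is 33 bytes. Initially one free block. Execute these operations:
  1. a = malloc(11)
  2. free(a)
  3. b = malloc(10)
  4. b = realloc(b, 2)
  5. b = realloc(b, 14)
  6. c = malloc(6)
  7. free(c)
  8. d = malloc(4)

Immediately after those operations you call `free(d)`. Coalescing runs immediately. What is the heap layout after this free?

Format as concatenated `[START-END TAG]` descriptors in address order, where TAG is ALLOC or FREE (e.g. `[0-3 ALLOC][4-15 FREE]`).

Op 1: a = malloc(11) -> a = 0; heap: [0-10 ALLOC][11-32 FREE]
Op 2: free(a) -> (freed a); heap: [0-32 FREE]
Op 3: b = malloc(10) -> b = 0; heap: [0-9 ALLOC][10-32 FREE]
Op 4: b = realloc(b, 2) -> b = 0; heap: [0-1 ALLOC][2-32 FREE]
Op 5: b = realloc(b, 14) -> b = 0; heap: [0-13 ALLOC][14-32 FREE]
Op 6: c = malloc(6) -> c = 14; heap: [0-13 ALLOC][14-19 ALLOC][20-32 FREE]
Op 7: free(c) -> (freed c); heap: [0-13 ALLOC][14-32 FREE]
Op 8: d = malloc(4) -> d = 14; heap: [0-13 ALLOC][14-17 ALLOC][18-32 FREE]
free(d): d = 14 -> block [14-17 ALLOC]; mark free, coalesce with adjacent free neighbors -> [0-13 ALLOC][14-32 FREE]

Answer: [0-13 ALLOC][14-32 FREE]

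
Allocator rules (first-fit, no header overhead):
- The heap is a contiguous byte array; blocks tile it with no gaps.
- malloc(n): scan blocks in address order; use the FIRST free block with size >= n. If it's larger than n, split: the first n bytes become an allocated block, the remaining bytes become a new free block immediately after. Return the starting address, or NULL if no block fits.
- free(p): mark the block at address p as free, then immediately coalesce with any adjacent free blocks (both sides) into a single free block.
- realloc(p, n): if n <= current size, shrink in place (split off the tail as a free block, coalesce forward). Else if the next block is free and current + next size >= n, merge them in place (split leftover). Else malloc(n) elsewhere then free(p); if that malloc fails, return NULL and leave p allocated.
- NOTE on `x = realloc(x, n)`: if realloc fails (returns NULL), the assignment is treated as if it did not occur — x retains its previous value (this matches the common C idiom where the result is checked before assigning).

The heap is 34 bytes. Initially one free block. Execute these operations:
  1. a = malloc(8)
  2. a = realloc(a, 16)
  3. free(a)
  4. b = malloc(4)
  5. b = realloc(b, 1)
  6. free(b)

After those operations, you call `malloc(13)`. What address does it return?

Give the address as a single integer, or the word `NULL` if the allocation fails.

Op 1: a = malloc(8) -> a = 0; heap: [0-7 ALLOC][8-33 FREE]
Op 2: a = realloc(a, 16) -> a = 0; heap: [0-15 ALLOC][16-33 FREE]
Op 3: free(a) -> (freed a); heap: [0-33 FREE]
Op 4: b = malloc(4) -> b = 0; heap: [0-3 ALLOC][4-33 FREE]
Op 5: b = realloc(b, 1) -> b = 0; heap: [0-0 ALLOC][1-33 FREE]
Op 6: free(b) -> (freed b); heap: [0-33 FREE]
malloc(13): first-fit scan over [0-33 FREE] -> 0

Answer: 0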